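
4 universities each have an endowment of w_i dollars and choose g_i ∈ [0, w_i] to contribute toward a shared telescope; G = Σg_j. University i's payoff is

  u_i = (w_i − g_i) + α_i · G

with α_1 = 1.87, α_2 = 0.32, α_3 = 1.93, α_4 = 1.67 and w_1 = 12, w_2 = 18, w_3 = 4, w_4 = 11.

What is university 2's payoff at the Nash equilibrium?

26.64

∂u_i/∂g_i = α_i − 1, so university i contributes w_i if α_i > 1, else 0.
α_i > 1 for i ∈ {1, 3, 4}; NE contributions (12, 0, 4, 11), G = 27.
u_2 = (18 − 0) + 0.32·27 = 26.64.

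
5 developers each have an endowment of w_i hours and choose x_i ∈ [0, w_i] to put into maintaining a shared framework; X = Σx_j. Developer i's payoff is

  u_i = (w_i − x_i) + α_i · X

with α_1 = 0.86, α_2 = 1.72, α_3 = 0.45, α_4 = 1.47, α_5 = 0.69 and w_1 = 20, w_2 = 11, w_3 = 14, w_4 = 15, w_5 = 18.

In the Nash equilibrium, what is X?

26

∂u_i/∂x_i = α_i − 1, so developer i contributes w_i if α_i > 1, else 0.
α_i > 1 for i ∈ {2, 4}; NE contributions (0, 11, 0, 15, 0), X = 26.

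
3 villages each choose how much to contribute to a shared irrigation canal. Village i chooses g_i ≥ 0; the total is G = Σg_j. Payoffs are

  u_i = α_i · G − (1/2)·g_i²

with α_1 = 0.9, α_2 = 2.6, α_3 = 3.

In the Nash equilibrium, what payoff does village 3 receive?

Village i's FOC: ∂u_i/∂g_i = α_i − g_i = 0, so g_i* = α_i.
NE contributions = (0.9, 2.6, 3); G = 6.5.
u_3 = α_3·G − ½·(g_3)² = 3·6.5 − ½·3² = 15.

15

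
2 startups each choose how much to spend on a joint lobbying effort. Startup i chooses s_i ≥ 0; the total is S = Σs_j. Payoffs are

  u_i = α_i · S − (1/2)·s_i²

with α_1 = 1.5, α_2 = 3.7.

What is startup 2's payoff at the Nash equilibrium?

12.395

Startup i's FOC: ∂u_i/∂s_i = α_i − s_i = 0, so s_i* = α_i.
NE contributions = (1.5, 3.7); S = 5.2.
u_2 = α_2·S − ½·(s_2)² = 3.7·5.2 − ½·3.7² = 12.395.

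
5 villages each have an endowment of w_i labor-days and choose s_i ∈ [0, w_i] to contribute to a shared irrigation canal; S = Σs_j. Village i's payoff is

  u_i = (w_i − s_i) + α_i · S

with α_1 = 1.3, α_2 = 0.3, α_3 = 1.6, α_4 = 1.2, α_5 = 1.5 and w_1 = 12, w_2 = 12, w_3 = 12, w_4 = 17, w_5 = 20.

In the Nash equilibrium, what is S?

61

∂u_i/∂s_i = α_i − 1, so village i contributes w_i if α_i > 1, else 0.
α_i > 1 for i ∈ {1, 3, 4, 5}; NE contributions (12, 0, 12, 17, 20), S = 61.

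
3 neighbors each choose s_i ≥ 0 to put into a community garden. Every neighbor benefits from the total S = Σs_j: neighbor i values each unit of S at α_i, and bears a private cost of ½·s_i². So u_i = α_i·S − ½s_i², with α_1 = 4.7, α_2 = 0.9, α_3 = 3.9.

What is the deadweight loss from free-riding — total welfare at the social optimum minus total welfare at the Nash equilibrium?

Neighbor i's FOC: ∂u_i/∂s_i = α_i − s_i = 0, so s_i* = α_i.
NE contributions = (4.7, 0.9, 3.9); S = 9.5.
W^NE = (Σα)·S − ½Σα_i² = 9.5² − ½·38.11 = 71.195.
Planner sets s_i = Σα_j = 9.5 for every i, so S^SO = 3·9.5 = 28.5.
W^SO = (Σα)·S^SO − ½·3·(Σα)² = (3/2)·9.5² = 135.375.
Deadweight loss = W^SO − W^NE = 64.18.

64.18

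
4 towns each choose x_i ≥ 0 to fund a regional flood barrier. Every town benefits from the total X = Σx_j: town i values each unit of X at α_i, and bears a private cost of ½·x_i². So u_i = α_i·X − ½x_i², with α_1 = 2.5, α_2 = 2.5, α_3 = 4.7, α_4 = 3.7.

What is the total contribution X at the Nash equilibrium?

13.4

Town i's FOC: ∂u_i/∂x_i = α_i − x_i = 0, so x_i* = α_i.
NE contributions = (2.5, 2.5, 4.7, 3.7); X = 13.4.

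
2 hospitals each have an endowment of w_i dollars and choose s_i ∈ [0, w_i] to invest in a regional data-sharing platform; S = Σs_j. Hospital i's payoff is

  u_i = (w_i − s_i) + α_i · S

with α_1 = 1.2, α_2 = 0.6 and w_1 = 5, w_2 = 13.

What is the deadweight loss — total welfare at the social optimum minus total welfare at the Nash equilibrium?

∂u_i/∂s_i = α_i − 1, so hospital i contributes w_i if α_i > 1, else 0.
α_i > 1 for i ∈ {1}; NE contributions (5, 0), S = 5.
W^NE = Σw_i − S^NE + (Σα_i)·S^NE = 18 + 0.8·5 = 22.
Planner: ∂(Σu_j)/∂s_i = Σα_j − 1 = 0.8 > 0, so everyone contributes w_i; S^SO = 18, W^SO = 18 + 0.8·18 = 32.4.
Deadweight loss = 10.4.

10.4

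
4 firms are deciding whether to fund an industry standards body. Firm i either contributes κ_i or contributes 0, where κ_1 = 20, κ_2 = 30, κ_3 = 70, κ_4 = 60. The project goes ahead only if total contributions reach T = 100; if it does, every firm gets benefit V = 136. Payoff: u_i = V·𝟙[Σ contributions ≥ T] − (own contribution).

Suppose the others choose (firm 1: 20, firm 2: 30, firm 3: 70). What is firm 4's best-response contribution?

Others' total = 120 ≥ 100; contributing adds cost 60 for no extra benefit.
Best response: 0.

0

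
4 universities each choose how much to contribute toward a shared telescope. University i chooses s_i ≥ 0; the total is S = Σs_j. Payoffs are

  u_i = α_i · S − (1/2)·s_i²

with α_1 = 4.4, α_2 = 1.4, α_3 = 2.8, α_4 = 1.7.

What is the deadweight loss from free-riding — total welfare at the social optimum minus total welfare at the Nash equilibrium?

University i's FOC: ∂u_i/∂s_i = α_i − s_i = 0, so s_i* = α_i.
NE contributions = (4.4, 1.4, 2.8, 1.7); S = 10.3.
W^NE = (Σα)·S − ½Σα_i² = 10.3² − ½·32.05 = 90.065.
Planner sets s_i = Σα_j = 10.3 for every i, so S^SO = 4·10.3 = 41.2.
W^SO = (Σα)·S^SO − ½·4·(Σα)² = (4/2)·10.3² = 212.18.
Deadweight loss = W^SO − W^NE = 122.115.

122.115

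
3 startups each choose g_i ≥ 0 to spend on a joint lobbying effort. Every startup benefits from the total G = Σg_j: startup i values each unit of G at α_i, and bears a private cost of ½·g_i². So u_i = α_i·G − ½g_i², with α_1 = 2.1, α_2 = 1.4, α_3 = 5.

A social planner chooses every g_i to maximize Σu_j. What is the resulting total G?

25.5

Planner FOC: ∂(Σu_j)/∂g_i = (Σα_j) − g_i = 0, so g_i^SO = Σα_j = 8.5 for every i; G^SO = 25.5.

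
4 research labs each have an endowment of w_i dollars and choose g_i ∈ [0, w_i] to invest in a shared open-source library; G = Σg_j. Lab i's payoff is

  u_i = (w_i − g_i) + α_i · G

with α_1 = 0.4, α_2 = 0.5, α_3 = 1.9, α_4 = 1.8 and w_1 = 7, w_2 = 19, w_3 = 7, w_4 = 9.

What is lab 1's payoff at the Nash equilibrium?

13.4

∂u_i/∂g_i = α_i − 1, so lab i contributes w_i if α_i > 1, else 0.
α_i > 1 for i ∈ {3, 4}; NE contributions (0, 0, 7, 9), G = 16.
u_1 = (7 − 0) + 0.4·16 = 13.4.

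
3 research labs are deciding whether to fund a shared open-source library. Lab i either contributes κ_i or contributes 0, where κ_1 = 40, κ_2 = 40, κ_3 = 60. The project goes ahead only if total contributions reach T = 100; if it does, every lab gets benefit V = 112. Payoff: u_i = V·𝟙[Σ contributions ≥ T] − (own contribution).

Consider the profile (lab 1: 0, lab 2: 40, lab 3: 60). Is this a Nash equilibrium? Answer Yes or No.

Yes

Total = 100 ≥ 100: provided.
Lab 1 (pledges 0, payoff 112): pledging 40 → total 140, payoff 72. No gain.
Lab 2 (pledges 40, payoff 72): dropping to 0 → total 60, payoff 0. No gain.
Lab 3 (pledges 60, payoff 52): dropping to 0 → total 40, payoff 0. No gain.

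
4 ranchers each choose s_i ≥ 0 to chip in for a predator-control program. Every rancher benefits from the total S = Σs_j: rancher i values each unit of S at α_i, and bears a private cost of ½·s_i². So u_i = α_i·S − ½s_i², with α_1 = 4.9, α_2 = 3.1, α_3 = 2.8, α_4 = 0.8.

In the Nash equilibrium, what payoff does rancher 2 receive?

31.155

Rancher i's FOC: ∂u_i/∂s_i = α_i − s_i = 0, so s_i* = α_i.
NE contributions = (4.9, 3.1, 2.8, 0.8); S = 11.6.
u_2 = α_2·S − ½·(s_2)² = 3.1·11.6 − ½·3.1² = 31.155.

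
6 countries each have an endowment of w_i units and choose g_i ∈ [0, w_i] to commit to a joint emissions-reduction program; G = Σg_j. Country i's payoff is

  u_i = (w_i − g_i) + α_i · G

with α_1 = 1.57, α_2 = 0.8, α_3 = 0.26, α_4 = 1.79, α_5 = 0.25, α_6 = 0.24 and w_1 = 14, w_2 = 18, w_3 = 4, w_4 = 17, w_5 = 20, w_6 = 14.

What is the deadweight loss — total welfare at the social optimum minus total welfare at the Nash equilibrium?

∂u_i/∂g_i = α_i − 1, so country i contributes w_i if α_i > 1, else 0.
α_i > 1 for i ∈ {1, 4}; NE contributions (14, 0, 0, 17, 0, 0), G = 31.
W^NE = Σw_i − G^NE + (Σα_i)·G^NE = 87 + 3.91·31 = 208.21.
Planner: ∂(Σu_j)/∂g_i = Σα_j − 1 = 3.91 > 0, so everyone contributes w_i; G^SO = 87, W^SO = 87 + 3.91·87 = 427.17.
Deadweight loss = 218.96.

218.96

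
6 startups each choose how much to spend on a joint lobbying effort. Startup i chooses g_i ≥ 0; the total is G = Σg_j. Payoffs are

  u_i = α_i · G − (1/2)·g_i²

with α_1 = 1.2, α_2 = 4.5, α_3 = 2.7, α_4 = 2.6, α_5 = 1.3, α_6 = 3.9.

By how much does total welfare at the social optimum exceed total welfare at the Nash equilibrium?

551.2

Startup i's FOC: ∂u_i/∂g_i = α_i − g_i = 0, so g_i* = α_i.
NE contributions = (1.2, 4.5, 2.7, 2.6, 1.3, 3.9); G = 16.2.
W^NE = (Σα)·G − ½Σα_i² = 16.2² − ½·52.64 = 236.12.
Planner sets g_i = Σα_j = 16.2 for every i, so G^SO = 6·16.2 = 97.2.
W^SO = (Σα)·G^SO − ½·6·(Σα)² = (6/2)·16.2² = 787.32.
Deadweight loss = W^SO − W^NE = 551.2.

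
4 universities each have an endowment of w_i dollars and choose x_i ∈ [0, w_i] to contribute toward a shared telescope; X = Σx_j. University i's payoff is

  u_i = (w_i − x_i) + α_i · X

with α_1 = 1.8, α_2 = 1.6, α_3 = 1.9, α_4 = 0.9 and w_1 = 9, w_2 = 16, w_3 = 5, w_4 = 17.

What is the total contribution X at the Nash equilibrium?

∂u_i/∂x_i = α_i − 1, so university i contributes w_i if α_i > 1, else 0.
α_i > 1 for i ∈ {1, 2, 3}; NE contributions (9, 16, 5, 0), X = 30.

30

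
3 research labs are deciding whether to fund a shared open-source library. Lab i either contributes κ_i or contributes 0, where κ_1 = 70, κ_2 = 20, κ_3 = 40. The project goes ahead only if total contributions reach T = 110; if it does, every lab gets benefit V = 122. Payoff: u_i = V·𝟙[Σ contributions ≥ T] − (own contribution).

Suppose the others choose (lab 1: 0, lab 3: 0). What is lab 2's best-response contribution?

0

Others' total = 0. Even contributing 20 gives 20 < 110: no benefit either way.
Best response: 0.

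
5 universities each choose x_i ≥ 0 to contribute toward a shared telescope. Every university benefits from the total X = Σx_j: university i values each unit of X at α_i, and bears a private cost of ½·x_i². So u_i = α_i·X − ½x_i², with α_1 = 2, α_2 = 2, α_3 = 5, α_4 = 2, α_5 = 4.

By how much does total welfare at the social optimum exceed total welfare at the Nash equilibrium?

University i's FOC: ∂u_i/∂x_i = α_i − x_i = 0, so x_i* = α_i.
NE contributions = (2, 2, 5, 2, 4); X = 15.
W^NE = (Σα)·X − ½Σα_i² = 15² − ½·53 = 198.5.
Planner sets x_i = Σα_j = 15 for every i, so X^SO = 5·15 = 75.
W^SO = (Σα)·X^SO − ½·5·(Σα)² = (5/2)·15² = 562.5.
Deadweight loss = W^SO − W^NE = 364.

364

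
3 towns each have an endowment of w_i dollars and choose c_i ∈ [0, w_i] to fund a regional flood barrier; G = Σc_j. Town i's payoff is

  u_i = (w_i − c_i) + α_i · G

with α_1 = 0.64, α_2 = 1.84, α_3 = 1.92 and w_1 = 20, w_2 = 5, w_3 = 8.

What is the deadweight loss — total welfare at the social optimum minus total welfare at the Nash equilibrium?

∂u_i/∂c_i = α_i − 1, so town i contributes w_i if α_i > 1, else 0.
α_i > 1 for i ∈ {2, 3}; NE contributions (0, 5, 8), G = 13.
W^NE = Σw_i − G^NE + (Σα_i)·G^NE = 33 + 3.4·13 = 77.2.
Planner: ∂(Σu_j)/∂c_i = Σα_j − 1 = 3.4 > 0, so everyone contributes w_i; G^SO = 33, W^SO = 33 + 3.4·33 = 145.2.
Deadweight loss = 68.

68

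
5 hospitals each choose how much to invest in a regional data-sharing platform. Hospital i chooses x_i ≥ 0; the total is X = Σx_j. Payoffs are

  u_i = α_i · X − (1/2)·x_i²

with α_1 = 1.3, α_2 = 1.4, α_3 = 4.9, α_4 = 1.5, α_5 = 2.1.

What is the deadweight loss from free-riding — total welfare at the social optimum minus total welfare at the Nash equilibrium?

Hospital i's FOC: ∂u_i/∂x_i = α_i − x_i = 0, so x_i* = α_i.
NE contributions = (1.3, 1.4, 4.9, 1.5, 2.1); X = 11.2.
W^NE = (Σα)·X − ½Σα_i² = 11.2² − ½·34.32 = 108.28.
Planner sets x_i = Σα_j = 11.2 for every i, so X^SO = 5·11.2 = 56.
W^SO = (Σα)·X^SO − ½·5·(Σα)² = (5/2)·11.2² = 313.6.
Deadweight loss = W^SO − W^NE = 205.32.

205.32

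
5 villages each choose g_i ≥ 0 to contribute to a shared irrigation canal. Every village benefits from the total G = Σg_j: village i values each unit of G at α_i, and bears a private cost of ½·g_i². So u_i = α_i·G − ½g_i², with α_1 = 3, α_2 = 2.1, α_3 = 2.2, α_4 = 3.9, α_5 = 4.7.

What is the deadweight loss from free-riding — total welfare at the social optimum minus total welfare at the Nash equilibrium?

Village i's FOC: ∂u_i/∂g_i = α_i − g_i = 0, so g_i* = α_i.
NE contributions = (3, 2.1, 2.2, 3.9, 4.7); G = 15.9.
W^NE = (Σα)·G − ½Σα_i² = 15.9² − ½·55.55 = 225.035.
Planner sets g_i = Σα_j = 15.9 for every i, so G^SO = 5·15.9 = 79.5.
W^SO = (Σα)·G^SO − ½·5·(Σα)² = (5/2)·15.9² = 632.025.
Deadweight loss = W^SO − W^NE = 406.99.

406.99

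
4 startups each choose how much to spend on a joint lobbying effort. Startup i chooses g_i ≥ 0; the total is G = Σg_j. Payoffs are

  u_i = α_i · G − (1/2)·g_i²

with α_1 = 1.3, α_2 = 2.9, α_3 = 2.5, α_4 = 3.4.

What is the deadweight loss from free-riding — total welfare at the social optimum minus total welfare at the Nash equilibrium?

Startup i's FOC: ∂u_i/∂g_i = α_i − g_i = 0, so g_i* = α_i.
NE contributions = (1.3, 2.9, 2.5, 3.4); G = 10.1.
W^NE = (Σα)·G − ½Σα_i² = 10.1² − ½·27.91 = 88.055.
Planner sets g_i = Σα_j = 10.1 for every i, so G^SO = 4·10.1 = 40.4.
W^SO = (Σα)·G^SO − ½·4·(Σα)² = (4/2)·10.1² = 204.02.
Deadweight loss = W^SO − W^NE = 115.965.

115.965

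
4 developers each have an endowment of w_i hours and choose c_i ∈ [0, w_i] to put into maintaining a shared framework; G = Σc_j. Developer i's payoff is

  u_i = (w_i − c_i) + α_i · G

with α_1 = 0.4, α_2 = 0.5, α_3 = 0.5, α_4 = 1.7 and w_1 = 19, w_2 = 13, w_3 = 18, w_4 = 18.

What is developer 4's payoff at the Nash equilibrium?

∂u_i/∂c_i = α_i − 1, so developer i contributes w_i if α_i > 1, else 0.
α_i > 1 for i ∈ {4}; NE contributions (0, 0, 0, 18), G = 18.
u_4 = (18 − 18) + 1.7·18 = 30.6.

30.6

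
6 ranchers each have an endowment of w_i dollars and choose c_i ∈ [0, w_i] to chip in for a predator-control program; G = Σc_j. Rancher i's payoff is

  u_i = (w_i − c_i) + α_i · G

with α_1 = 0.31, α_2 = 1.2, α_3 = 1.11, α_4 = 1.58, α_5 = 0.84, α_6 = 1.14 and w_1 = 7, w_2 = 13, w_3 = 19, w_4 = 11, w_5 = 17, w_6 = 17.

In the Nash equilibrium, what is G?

60

∂u_i/∂c_i = α_i − 1, so rancher i contributes w_i if α_i > 1, else 0.
α_i > 1 for i ∈ {2, 3, 4, 6}; NE contributions (0, 13, 19, 11, 0, 17), G = 60.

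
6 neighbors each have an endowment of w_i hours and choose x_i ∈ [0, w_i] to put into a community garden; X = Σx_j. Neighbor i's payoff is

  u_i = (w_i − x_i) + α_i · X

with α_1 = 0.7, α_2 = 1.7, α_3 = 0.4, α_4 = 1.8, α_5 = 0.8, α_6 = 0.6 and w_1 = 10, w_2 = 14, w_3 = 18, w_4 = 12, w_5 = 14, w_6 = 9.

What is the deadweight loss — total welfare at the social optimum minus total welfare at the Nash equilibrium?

∂u_i/∂x_i = α_i − 1, so neighbor i contributes w_i if α_i > 1, else 0.
α_i > 1 for i ∈ {2, 4}; NE contributions (0, 14, 0, 12, 0, 0), X = 26.
W^NE = Σw_i − X^NE + (Σα_i)·X^NE = 77 + 5·26 = 207.
Planner: ∂(Σu_j)/∂x_i = Σα_j − 1 = 5 > 0, so everyone contributes w_i; X^SO = 77, W^SO = 77 + 5·77 = 462.
Deadweight loss = 255.

255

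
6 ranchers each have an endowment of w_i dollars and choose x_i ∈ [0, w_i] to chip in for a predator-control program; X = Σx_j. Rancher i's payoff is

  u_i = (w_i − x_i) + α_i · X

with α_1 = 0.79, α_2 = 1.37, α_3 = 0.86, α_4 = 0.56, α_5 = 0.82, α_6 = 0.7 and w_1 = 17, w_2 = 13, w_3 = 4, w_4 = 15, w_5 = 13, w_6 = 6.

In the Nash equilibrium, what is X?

∂u_i/∂x_i = α_i − 1, so rancher i contributes w_i if α_i > 1, else 0.
α_i > 1 for i ∈ {2}; NE contributions (0, 13, 0, 0, 0, 0), X = 13.

13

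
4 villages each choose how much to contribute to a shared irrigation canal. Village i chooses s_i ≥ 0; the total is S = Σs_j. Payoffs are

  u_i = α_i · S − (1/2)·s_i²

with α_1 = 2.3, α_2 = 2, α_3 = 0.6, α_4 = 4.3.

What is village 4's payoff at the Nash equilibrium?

30.315

Village i's FOC: ∂u_i/∂s_i = α_i − s_i = 0, so s_i* = α_i.
NE contributions = (2.3, 2, 0.6, 4.3); S = 9.2.
u_4 = α_4·S − ½·(s_4)² = 4.3·9.2 − ½·4.3² = 30.315.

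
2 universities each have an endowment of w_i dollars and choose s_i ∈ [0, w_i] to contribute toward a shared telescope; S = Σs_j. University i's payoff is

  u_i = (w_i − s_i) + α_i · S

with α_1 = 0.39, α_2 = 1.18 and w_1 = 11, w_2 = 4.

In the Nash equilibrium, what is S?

∂u_i/∂s_i = α_i − 1, so university i contributes w_i if α_i > 1, else 0.
α_i > 1 for i ∈ {2}; NE contributions (0, 4), S = 4.

4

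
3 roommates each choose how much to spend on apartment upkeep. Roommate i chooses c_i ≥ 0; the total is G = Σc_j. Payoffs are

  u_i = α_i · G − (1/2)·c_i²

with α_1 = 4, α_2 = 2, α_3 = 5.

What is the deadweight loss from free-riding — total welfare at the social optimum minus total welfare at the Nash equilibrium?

83

Roommate i's FOC: ∂u_i/∂c_i = α_i − c_i = 0, so c_i* = α_i.
NE contributions = (4, 2, 5); G = 11.
W^NE = (Σα)·G − ½Σα_i² = 11² − ½·45 = 98.5.
Planner sets c_i = Σα_j = 11 for every i, so G^SO = 3·11 = 33.
W^SO = (Σα)·G^SO − ½·3·(Σα)² = (3/2)·11² = 181.5.
Deadweight loss = W^SO − W^NE = 83.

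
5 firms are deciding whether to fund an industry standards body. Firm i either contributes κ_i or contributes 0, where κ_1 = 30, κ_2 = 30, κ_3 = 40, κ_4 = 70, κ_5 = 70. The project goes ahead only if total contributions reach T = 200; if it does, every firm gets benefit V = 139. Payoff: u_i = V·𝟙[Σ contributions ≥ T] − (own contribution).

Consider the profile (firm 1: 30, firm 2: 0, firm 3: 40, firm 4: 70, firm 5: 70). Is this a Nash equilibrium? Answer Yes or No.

Yes

Total = 210 ≥ 200: provided.
Firm 1 (pledges 30, payoff 109): dropping to 0 → total 180, payoff 0. No gain.
Firm 2 (pledges 0, payoff 139): pledging 30 → total 240, payoff 109. No gain.
Firm 3 (pledges 40, payoff 99): dropping to 0 → total 170, payoff 0. No gain.
Firm 4 (pledges 70, payoff 69): dropping to 0 → total 140, payoff 0. No gain.
Firm 5 (pledges 70, payoff 69): dropping to 0 → total 140, payoff 0. No gain.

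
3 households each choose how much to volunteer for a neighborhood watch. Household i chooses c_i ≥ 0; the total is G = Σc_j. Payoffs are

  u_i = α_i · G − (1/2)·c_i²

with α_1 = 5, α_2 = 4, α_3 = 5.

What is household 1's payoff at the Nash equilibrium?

Household i's FOC: ∂u_i/∂c_i = α_i − c_i = 0, so c_i* = α_i.
NE contributions = (5, 4, 5); G = 14.
u_1 = α_1·G − ½·(c_1)² = 5·14 − ½·5² = 57.5.

57.5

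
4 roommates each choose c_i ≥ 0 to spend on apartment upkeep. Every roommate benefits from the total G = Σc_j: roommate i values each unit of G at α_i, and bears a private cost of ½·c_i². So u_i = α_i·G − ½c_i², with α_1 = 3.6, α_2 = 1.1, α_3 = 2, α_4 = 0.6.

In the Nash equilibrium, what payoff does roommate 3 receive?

12.6

Roommate i's FOC: ∂u_i/∂c_i = α_i − c_i = 0, so c_i* = α_i.
NE contributions = (3.6, 1.1, 2, 0.6); G = 7.3.
u_3 = α_3·G − ½·(c_3)² = 2·7.3 − ½·2² = 12.6.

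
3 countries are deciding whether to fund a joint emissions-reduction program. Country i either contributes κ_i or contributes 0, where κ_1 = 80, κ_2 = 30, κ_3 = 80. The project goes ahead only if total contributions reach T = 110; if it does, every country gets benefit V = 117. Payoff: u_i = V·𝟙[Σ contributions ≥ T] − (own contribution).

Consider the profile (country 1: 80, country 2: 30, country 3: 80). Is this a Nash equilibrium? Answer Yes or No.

No

Total = 190 ≥ 110: provided.
Country 1 (pledges 80, payoff 37): dropping to 0 → total 110, payoff 117. Profitable deviation.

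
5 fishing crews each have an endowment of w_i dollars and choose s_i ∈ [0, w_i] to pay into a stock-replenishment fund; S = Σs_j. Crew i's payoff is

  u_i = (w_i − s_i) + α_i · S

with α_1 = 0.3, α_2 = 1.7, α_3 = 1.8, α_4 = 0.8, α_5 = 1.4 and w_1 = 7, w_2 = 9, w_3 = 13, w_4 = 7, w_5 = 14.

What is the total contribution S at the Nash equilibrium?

36

∂u_i/∂s_i = α_i − 1, so crew i contributes w_i if α_i > 1, else 0.
α_i > 1 for i ∈ {2, 3, 5}; NE contributions (0, 9, 13, 0, 14), S = 36.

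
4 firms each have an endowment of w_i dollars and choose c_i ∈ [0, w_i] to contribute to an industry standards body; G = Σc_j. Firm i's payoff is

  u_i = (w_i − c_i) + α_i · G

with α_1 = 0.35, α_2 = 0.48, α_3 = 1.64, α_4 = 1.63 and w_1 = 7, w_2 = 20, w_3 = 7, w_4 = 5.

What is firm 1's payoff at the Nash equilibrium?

∂u_i/∂c_i = α_i − 1, so firm i contributes w_i if α_i > 1, else 0.
α_i > 1 for i ∈ {3, 4}; NE contributions (0, 0, 7, 5), G = 12.
u_1 = (7 − 0) + 0.35·12 = 11.2.

11.2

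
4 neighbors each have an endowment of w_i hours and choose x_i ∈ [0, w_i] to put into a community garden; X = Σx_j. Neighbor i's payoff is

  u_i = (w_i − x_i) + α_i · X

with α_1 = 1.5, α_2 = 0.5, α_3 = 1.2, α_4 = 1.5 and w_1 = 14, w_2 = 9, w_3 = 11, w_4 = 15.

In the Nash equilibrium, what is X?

∂u_i/∂x_i = α_i − 1, so neighbor i contributes w_i if α_i > 1, else 0.
α_i > 1 for i ∈ {1, 3, 4}; NE contributions (14, 0, 11, 15), X = 40.

40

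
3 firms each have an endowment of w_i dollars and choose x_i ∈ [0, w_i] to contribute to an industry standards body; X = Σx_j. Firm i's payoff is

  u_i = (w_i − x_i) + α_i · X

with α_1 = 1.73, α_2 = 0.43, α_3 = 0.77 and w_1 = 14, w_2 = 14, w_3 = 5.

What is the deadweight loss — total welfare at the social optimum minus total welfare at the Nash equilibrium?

36.67

∂u_i/∂x_i = α_i − 1, so firm i contributes w_i if α_i > 1, else 0.
α_i > 1 for i ∈ {1}; NE contributions (14, 0, 0), X = 14.
W^NE = Σw_i − X^NE + (Σα_i)·X^NE = 33 + 1.93·14 = 60.02.
Planner: ∂(Σu_j)/∂x_i = Σα_j − 1 = 1.93 > 0, so everyone contributes w_i; X^SO = 33, W^SO = 33 + 1.93·33 = 96.69.
Deadweight loss = 36.67.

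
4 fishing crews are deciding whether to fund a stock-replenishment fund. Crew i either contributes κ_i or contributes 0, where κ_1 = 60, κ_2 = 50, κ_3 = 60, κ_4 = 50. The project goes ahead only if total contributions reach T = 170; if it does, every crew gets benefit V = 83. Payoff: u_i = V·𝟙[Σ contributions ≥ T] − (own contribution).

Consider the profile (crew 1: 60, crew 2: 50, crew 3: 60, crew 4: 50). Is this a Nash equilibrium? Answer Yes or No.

No

Total = 220 ≥ 170: provided.
Crew 1 (pledges 60, payoff 23): dropping to 0 → total 160, payoff 0. No gain.
Crew 2 (pledges 50, payoff 33): dropping to 0 → total 170, payoff 83. Profitable deviation.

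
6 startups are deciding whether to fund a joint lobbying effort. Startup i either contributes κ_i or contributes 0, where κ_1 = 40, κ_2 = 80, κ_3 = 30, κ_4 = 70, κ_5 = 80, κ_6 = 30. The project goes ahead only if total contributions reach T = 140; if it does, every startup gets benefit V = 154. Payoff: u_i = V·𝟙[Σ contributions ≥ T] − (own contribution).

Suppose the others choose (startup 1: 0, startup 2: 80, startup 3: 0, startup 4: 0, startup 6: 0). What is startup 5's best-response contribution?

80

Others' total = 80. Contributing 80 brings total to 160 ≥ 140: gain V − κ_5 = 74.
Best response: 80.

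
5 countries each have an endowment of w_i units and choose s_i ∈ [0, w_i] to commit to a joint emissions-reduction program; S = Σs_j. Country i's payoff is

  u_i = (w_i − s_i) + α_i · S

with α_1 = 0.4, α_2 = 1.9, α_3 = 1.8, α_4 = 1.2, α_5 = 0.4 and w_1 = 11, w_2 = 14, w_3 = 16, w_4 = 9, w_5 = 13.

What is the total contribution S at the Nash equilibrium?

39

∂u_i/∂s_i = α_i − 1, so country i contributes w_i if α_i > 1, else 0.
α_i > 1 for i ∈ {2, 3, 4}; NE contributions (0, 14, 16, 9, 0), S = 39.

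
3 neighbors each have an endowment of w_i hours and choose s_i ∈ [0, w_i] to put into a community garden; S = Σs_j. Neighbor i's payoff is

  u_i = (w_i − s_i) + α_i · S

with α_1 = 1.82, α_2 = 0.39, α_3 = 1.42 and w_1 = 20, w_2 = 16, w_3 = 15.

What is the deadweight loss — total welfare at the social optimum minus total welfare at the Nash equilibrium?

∂u_i/∂s_i = α_i − 1, so neighbor i contributes w_i if α_i > 1, else 0.
α_i > 1 for i ∈ {1, 3}; NE contributions (20, 0, 15), S = 35.
W^NE = Σw_i − S^NE + (Σα_i)·S^NE = 51 + 2.63·35 = 143.05.
Planner: ∂(Σu_j)/∂s_i = Σα_j − 1 = 2.63 > 0, so everyone contributes w_i; S^SO = 51, W^SO = 51 + 2.63·51 = 185.13.
Deadweight loss = 42.08.

42.08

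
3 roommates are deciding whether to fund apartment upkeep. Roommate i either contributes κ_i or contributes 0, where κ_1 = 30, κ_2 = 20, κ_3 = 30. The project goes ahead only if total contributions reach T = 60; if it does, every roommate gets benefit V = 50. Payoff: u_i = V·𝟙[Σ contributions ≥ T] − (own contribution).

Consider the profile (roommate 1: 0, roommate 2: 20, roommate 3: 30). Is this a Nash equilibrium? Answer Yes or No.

No

Total = 50 < 60: not provided.
Roommate 1 (pledges 0, payoff 0): pledging 30 → total 80, payoff 20. Profitable deviation.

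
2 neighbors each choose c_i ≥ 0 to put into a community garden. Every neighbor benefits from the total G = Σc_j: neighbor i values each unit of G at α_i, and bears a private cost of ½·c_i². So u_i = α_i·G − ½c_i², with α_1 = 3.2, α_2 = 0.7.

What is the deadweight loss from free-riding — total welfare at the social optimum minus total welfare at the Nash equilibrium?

5.365

Neighbor i's FOC: ∂u_i/∂c_i = α_i − c_i = 0, so c_i* = α_i.
NE contributions = (3.2, 0.7); G = 3.9.
W^NE = (Σα)·G − ½Σα_i² = 3.9² − ½·10.73 = 9.845.
Planner sets c_i = Σα_j = 3.9 for every i, so G^SO = 2·3.9 = 7.8.
W^SO = (Σα)·G^SO − ½·2·(Σα)² = (2/2)·3.9² = 15.21.
Deadweight loss = W^SO − W^NE = 5.365.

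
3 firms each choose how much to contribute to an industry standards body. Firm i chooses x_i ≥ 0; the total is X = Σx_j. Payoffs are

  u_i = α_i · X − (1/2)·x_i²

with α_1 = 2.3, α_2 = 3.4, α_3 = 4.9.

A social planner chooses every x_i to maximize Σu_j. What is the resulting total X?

Planner FOC: ∂(Σu_j)/∂x_i = (Σα_j) − x_i = 0, so x_i^SO = Σα_j = 10.6 for every i; X^SO = 31.8.

31.8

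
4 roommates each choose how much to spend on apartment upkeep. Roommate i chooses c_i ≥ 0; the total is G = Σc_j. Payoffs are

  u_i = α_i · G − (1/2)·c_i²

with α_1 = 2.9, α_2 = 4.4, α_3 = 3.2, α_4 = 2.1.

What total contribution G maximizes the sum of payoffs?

Planner FOC: ∂(Σu_j)/∂c_i = (Σα_j) − c_i = 0, so c_i^SO = Σα_j = 12.6 for every i; G^SO = 50.4.

50.4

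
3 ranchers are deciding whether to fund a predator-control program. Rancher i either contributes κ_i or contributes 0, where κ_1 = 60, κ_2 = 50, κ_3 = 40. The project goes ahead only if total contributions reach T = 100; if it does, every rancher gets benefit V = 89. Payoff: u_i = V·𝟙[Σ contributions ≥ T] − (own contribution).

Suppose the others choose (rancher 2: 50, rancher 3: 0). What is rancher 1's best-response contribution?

60

Others' total = 50. Contributing 60 brings total to 110 ≥ 100: gain V − κ_1 = 29.
Best response: 60.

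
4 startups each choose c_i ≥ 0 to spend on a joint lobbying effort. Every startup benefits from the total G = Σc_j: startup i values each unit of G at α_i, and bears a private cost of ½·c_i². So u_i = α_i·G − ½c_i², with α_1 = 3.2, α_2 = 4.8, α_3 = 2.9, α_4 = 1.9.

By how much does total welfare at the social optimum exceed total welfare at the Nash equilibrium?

Startup i's FOC: ∂u_i/∂c_i = α_i − c_i = 0, so c_i* = α_i.
NE contributions = (3.2, 4.8, 2.9, 1.9); G = 12.8.
W^NE = (Σα)·G − ½Σα_i² = 12.8² − ½·45.3 = 141.19.
Planner sets c_i = Σα_j = 12.8 for every i, so G^SO = 4·12.8 = 51.2.
W^SO = (Σα)·G^SO − ½·4·(Σα)² = (4/2)·12.8² = 327.68.
Deadweight loss = W^SO − W^NE = 186.49.

186.49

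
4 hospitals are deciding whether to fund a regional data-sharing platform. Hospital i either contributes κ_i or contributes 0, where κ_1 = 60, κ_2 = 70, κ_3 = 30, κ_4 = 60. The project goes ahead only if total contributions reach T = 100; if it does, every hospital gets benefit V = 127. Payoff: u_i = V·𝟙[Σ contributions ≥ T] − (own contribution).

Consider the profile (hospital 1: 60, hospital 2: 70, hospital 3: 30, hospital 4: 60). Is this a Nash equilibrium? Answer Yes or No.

No

Total = 220 ≥ 100: provided.
Hospital 1 (pledges 60, payoff 67): dropping to 0 → total 160, payoff 127. Profitable deviation.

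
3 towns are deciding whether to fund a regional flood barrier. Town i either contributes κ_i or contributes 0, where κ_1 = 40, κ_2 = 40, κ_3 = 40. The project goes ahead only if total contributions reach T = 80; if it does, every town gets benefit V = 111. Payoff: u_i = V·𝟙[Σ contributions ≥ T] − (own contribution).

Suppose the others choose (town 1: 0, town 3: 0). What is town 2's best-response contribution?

Others' total = 0. Even contributing 40 gives 40 < 80: no benefit either way.
Best response: 0.

0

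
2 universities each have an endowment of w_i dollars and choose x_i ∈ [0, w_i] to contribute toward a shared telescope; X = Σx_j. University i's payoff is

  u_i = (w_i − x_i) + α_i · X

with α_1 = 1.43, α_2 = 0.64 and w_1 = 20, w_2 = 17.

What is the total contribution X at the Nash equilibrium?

20

∂u_i/∂x_i = α_i − 1, so university i contributes w_i if α_i > 1, else 0.
α_i > 1 for i ∈ {1}; NE contributions (20, 0), X = 20.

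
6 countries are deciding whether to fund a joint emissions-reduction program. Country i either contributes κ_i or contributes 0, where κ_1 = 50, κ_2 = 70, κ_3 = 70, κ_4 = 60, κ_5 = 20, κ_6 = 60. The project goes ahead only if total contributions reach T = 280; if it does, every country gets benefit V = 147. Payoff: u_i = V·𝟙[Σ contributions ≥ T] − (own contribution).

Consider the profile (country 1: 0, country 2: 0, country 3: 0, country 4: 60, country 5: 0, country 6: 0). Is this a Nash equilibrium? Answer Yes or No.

No

Total = 60 < 280: not provided.
Country 1 (pledges 0, payoff 0): pledging 50 → total 110, payoff -50. No gain.
Country 2 (pledges 0, payoff 0): pledging 70 → total 130, payoff -70. No gain.
Country 3 (pledges 0, payoff 0): pledging 70 → total 130, payoff -70. No gain.
Country 4 (pledges 60, payoff -60): dropping to 0 → total 0, payoff 0. Profitable deviation.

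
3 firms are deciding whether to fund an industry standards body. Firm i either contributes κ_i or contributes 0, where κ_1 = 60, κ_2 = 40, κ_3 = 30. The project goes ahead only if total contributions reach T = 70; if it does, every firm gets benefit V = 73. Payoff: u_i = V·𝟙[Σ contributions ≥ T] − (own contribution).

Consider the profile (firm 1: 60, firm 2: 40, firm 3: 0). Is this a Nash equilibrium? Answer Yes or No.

Yes

Total = 100 ≥ 70: provided.
Firm 1 (pledges 60, payoff 13): dropping to 0 → total 40, payoff 0. No gain.
Firm 2 (pledges 40, payoff 33): dropping to 0 → total 60, payoff 0. No gain.
Firm 3 (pledges 0, payoff 73): pledging 30 → total 130, payoff 43. No gain.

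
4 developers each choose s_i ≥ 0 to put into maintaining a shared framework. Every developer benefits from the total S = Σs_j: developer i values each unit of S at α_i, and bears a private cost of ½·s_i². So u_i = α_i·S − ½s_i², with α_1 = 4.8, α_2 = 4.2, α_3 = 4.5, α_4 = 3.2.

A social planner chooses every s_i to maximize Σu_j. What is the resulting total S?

Planner FOC: ∂(Σu_j)/∂s_i = (Σα_j) − s_i = 0, so s_i^SO = Σα_j = 16.7 for every i; S^SO = 66.8.

66.8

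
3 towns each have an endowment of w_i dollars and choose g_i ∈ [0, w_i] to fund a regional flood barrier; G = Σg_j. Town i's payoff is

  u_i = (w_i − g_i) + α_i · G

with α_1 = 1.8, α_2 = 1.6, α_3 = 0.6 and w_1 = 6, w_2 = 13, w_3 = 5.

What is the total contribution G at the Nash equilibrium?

∂u_i/∂g_i = α_i − 1, so town i contributes w_i if α_i > 1, else 0.
α_i > 1 for i ∈ {1, 2}; NE contributions (6, 13, 0), G = 19.

19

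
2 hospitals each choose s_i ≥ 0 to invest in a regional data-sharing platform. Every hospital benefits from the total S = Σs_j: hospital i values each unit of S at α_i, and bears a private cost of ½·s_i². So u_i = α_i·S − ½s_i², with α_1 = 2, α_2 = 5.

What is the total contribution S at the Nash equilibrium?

7

Hospital i's FOC: ∂u_i/∂s_i = α_i − s_i = 0, so s_i* = α_i.
NE contributions = (2, 5); S = 7.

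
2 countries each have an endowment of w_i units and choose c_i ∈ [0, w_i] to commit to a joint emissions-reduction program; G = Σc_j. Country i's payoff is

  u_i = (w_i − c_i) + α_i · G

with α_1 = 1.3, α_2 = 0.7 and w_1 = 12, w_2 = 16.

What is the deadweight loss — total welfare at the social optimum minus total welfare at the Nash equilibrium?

∂u_i/∂c_i = α_i − 1, so country i contributes w_i if α_i > 1, else 0.
α_i > 1 for i ∈ {1}; NE contributions (12, 0), G = 12.
W^NE = Σw_i − G^NE + (Σα_i)·G^NE = 28 + 1·12 = 40.
Planner: ∂(Σu_j)/∂c_i = Σα_j − 1 = 1 > 0, so everyone contributes w_i; G^SO = 28, W^SO = 28 + 1·28 = 56.
Deadweight loss = 16.

16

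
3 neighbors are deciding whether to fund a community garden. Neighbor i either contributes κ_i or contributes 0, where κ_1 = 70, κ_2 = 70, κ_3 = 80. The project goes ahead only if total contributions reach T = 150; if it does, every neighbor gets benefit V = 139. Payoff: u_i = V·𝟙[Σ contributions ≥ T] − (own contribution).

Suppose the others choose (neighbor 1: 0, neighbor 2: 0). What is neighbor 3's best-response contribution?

0

Others' total = 0. Even contributing 80 gives 80 < 150: no benefit either way.
Best response: 0.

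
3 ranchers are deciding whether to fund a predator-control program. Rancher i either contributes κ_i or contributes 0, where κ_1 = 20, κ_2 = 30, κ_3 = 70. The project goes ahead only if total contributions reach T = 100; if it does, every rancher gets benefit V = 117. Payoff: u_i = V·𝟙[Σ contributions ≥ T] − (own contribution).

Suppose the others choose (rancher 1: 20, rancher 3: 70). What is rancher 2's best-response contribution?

30

Others' total = 90. Contributing 30 brings total to 120 ≥ 100: gain V − κ_2 = 87.
Best response: 30.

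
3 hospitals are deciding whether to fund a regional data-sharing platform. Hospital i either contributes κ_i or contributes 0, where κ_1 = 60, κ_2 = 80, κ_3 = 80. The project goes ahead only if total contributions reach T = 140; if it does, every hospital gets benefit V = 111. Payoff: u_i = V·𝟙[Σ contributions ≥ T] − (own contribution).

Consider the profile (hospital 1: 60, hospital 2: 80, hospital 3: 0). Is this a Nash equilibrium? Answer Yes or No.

Yes

Total = 140 ≥ 140: provided.
Hospital 1 (pledges 60, payoff 51): dropping to 0 → total 80, payoff 0. No gain.
Hospital 2 (pledges 80, payoff 31): dropping to 0 → total 60, payoff 0. No gain.
Hospital 3 (pledges 0, payoff 111): pledging 80 → total 220, payoff 31. No gain.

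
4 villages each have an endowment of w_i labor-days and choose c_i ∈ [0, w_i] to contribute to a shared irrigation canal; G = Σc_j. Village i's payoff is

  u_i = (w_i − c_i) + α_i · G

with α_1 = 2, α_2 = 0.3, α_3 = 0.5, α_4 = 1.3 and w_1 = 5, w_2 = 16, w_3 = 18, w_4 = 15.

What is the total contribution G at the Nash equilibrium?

∂u_i/∂c_i = α_i − 1, so village i contributes w_i if α_i > 1, else 0.
α_i > 1 for i ∈ {1, 4}; NE contributions (5, 0, 0, 15), G = 20.

20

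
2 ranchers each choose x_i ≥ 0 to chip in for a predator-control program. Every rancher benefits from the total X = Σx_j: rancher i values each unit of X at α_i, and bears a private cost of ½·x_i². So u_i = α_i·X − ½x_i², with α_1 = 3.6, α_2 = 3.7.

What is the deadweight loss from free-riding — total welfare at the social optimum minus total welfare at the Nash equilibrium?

13.325

Rancher i's FOC: ∂u_i/∂x_i = α_i − x_i = 0, so x_i* = α_i.
NE contributions = (3.6, 3.7); X = 7.3.
W^NE = (Σα)·X − ½Σα_i² = 7.3² − ½·26.65 = 39.965.
Planner sets x_i = Σα_j = 7.3 for every i, so X^SO = 2·7.3 = 14.6.
W^SO = (Σα)·X^SO − ½·2·(Σα)² = (2/2)·7.3² = 53.29.
Deadweight loss = W^SO − W^NE = 13.325.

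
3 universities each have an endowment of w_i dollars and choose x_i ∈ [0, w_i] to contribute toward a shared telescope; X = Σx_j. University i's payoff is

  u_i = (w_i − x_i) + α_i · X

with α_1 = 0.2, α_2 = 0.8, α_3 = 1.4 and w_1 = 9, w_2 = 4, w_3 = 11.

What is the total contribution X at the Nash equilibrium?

11

∂u_i/∂x_i = α_i − 1, so university i contributes w_i if α_i > 1, else 0.
α_i > 1 for i ∈ {3}; NE contributions (0, 0, 11), X = 11.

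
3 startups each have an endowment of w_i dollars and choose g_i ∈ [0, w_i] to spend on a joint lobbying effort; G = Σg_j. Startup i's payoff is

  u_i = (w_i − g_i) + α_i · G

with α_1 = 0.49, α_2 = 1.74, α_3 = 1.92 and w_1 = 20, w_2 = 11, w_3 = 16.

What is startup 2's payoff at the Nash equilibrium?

∂u_i/∂g_i = α_i − 1, so startup i contributes w_i if α_i > 1, else 0.
α_i > 1 for i ∈ {2, 3}; NE contributions (0, 11, 16), G = 27.
u_2 = (11 − 11) + 1.74·27 = 46.98.

46.98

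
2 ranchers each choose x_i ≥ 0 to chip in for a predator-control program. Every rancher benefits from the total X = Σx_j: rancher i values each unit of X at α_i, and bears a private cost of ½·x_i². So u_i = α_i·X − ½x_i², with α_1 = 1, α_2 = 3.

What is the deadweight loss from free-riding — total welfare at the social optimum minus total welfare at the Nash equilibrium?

Rancher i's FOC: ∂u_i/∂x_i = α_i − x_i = 0, so x_i* = α_i.
NE contributions = (1, 3); X = 4.
W^NE = (Σα)·X − ½Σα_i² = 4² − ½·10 = 11.
Planner sets x_i = Σα_j = 4 for every i, so X^SO = 2·4 = 8.
W^SO = (Σα)·X^SO − ½·2·(Σα)² = (2/2)·4² = 16.
Deadweight loss = W^SO − W^NE = 5.

5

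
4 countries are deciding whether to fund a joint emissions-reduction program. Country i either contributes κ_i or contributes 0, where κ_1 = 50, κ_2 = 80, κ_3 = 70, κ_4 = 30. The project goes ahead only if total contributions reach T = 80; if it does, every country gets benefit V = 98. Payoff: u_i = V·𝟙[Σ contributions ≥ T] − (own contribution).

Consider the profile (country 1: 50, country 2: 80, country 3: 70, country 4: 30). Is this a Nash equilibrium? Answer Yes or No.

Total = 230 ≥ 80: provided.
Country 1 (pledges 50, payoff 48): dropping to 0 → total 180, payoff 98. Profitable deviation.

No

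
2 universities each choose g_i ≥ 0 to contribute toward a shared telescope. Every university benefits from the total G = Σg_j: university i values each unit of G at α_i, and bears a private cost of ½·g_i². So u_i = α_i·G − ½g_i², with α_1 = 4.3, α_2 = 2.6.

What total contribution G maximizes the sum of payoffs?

Planner FOC: ∂(Σu_j)/∂g_i = (Σα_j) − g_i = 0, so g_i^SO = Σα_j = 6.9 for every i; G^SO = 13.8.

13.8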